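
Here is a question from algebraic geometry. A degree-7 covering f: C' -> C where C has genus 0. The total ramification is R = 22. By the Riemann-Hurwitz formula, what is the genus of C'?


Riemann-Hurwitz formula: 2g' - 2 = d(2g - 2) + R
Given: d = 7, g = 0, R = 22
2g' - 2 = 7*(2*0 - 2) + 22
2g' - 2 = 7*(-2) + 22
2g' - 2 = -14 + 22 = 8
2g' = 10
g' = 5

5


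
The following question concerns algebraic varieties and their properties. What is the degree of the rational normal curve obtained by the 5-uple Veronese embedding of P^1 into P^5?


The rational normal curve in P^5 is the image of P^1 under the 5-uple Veronese.
A general hyperplane in P^5 pulls back to a degree-5 form on P^1, which has 5 zeros,
so the curve meets a general hyperplane in 5 points. Degree = 5.

5


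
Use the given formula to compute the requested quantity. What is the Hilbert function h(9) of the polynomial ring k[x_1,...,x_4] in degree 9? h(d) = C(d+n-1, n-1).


The Hilbert function for the polynomial ring in 4 variables is:
h(d) = C(d+n-1, n-1)
h(9) = C(9+4-1, 4-1) = C(12, 3)
= 12! / (3! * 9!)
= 220

220


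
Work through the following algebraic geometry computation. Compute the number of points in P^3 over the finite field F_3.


P^3(F_3) has (q^(n+1) - 1)/(q - 1) points.
= 3^3 + 3^2 + 3^1 + 3^0
= 27 + 9 + 3 + 1
= 40

40


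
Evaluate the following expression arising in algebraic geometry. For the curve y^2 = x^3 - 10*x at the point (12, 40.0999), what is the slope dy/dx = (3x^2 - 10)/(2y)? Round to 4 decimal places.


Using implicit differentiation of y^2 = x^3 - 10*x:
2y * dy/dx = 3x^2 - 10
dy/dx = (3x^2 - 10)/(2y)
Numerator: 3*12^2 - 10 = 422
Denominator: 2*40.0999 = 80.1998
dy/dx = 422/80.1998 = 5.2619

5.2619


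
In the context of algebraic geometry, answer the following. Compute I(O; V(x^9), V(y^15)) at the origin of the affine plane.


The intersection multiplicity of V(x^a) and V(y^b) at the origin is:
I(O; V(x^9), V(y^15)) = dim_k(k[x,y]/(x^9, y^15))
A basis for k[x,y]/(x^9, y^15) is the set of monomials x^i * y^j
where 0 <= i < 9 and 0 <= j < 15.
The number of such monomials is 9 * 15 = 135

135


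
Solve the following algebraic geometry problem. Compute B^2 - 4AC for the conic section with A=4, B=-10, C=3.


The discriminant of a conic Ax^2 + Bxy + Cy^2 + ... = 0 is B^2 - 4AC.
B^2 = (-10)^2 = 100
4AC = 4*4*3 = 48
Discriminant = 100 - 48 = 52

52


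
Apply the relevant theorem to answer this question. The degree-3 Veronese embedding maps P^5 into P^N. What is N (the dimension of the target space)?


The Veronese embedding v_d: P^n -> P^N maps each point to all
degree-d monomials in n+1 homogeneous coordinates.
N = C(n+d, d) - 1
N = C(5+3, 3) - 1
N = C(8, 3) - 1
C(8, 3) = 56
N = 56 - 1 = 55

55


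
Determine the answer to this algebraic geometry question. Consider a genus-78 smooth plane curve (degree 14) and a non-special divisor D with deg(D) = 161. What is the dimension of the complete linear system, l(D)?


First, compute the genus of a smooth plane curve of degree 14:
g = (d-1)(d-2)/2 = (14-1)(14-2)/2 = 78
For a non-special divisor D (i.e., h^1(D) = 0), Riemann-Roch gives:
l(D) = deg(D) - g + 1
Since deg(D) = 161 >= 2g - 1 = 155, D is non-special.
l(D) = 161 - 78 + 1 = 84

84


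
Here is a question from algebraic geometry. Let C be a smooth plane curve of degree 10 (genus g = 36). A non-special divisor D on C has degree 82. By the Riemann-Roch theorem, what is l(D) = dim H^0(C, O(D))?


First, compute the genus of a smooth plane curve of degree 10:
g = (d-1)(d-2)/2 = (10-1)(10-2)/2 = 36
For a non-special divisor D (i.e., h^1(D) = 0), Riemann-Roch gives:
l(D) = deg(D) - g + 1
Since deg(D) = 82 >= 2g - 1 = 71, D is non-special.
l(D) = 82 - 36 + 1 = 47

47


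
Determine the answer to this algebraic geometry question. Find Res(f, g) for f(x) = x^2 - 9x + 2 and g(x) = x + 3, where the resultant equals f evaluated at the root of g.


For Res(f, x - c), we evaluate f at x = c.
f(-3) = (-3)^2 - 9*(-3) + 2
= 9 + 27 + 2
= 36 + 2 = 38
Res(f, g) = 38

38


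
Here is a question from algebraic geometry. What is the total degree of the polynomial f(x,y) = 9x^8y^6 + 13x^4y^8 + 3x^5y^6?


Examine each term for its total degree (sum of exponents).
  Term '9x^8y^6' has total degree 8+6 = 14.
  Term '13x^4y^8' has total degree 4+8 = 12.
  Term '3x^5y^6' has total degree 5+6 = 11.
The maximum total degree among all terms is 14.

14


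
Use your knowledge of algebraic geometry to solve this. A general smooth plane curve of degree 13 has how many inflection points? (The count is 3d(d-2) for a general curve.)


For a general smooth plane curve C of degree d, the inflection points are
the intersection of C with its Hessian curve, which has degree 3(d-2).
By Bezout, the total intersection number is d * 3(d-2) = 13 * 33 = 429.
For a general curve every flex is ordinary, so each contributes
multiplicity 1 to C·Hess(C), and the number of distinct inflection
points is 3d(d-2).
Inflection points = 3*13*(13-2) = 3*13*11 = 429

429


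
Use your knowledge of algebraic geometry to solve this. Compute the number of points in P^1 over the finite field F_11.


P^1(F_11) has (q^(n+1) - 1)/(q - 1) points.
= 11^1 + 11^0
= 11 + 1
= 12

12


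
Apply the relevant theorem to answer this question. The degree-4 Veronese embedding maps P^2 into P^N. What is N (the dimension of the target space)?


The Veronese embedding v_d: P^n -> P^N maps each point to all
degree-d monomials in n+1 homogeneous coordinates.
N = C(n+d, d) - 1
N = C(2+4, 4) - 1
N = C(6, 4) - 1
C(6, 4) = 15
N = 15 - 1 = 14

14


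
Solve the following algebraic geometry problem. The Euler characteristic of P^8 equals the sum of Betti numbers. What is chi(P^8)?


The complex projective space P^8 has one cell in each even real dimension 0, 2, ..., 16.
The cohomology groups are H^{2k}(P^8) = Z for k = 0,...,8, and 0 otherwise.
Euler characteristic = sum of Betti numbers = 1 per even-dimensional cohomology group.
chi(P^8) = 8 + 1 = 9

9


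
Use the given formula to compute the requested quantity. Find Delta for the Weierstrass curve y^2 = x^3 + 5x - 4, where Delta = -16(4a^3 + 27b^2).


Compute each component:
4a^3 = 4*5^3 = 4*125 = 500
27b^2 = 27*(-4)^2 = 27*16 = 432
4a^3 + 27b^2 = 500 + 432 = 932
Delta = -16*932 = -14912

-14912


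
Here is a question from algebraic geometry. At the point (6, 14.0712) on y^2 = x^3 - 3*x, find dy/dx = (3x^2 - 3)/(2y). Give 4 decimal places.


Using implicit differentiation of y^2 = x^3 - 3*x:
2y * dy/dx = 3x^2 - 3
dy/dx = (3x^2 - 3)/(2y)
Numerator: 3*6^2 - 3 = 105
Denominator: 2*14.0712 = 28.1424
dy/dx = 105/28.1424 = 3.7310

3.7310


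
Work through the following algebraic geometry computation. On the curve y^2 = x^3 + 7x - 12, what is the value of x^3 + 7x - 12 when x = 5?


Compute x^3 + 7x - 12 at x = 5:
x^3 = 5^3 = 125
7*x = 7*5 = 35
Sum: 125 + 35 - 12 = 148

148


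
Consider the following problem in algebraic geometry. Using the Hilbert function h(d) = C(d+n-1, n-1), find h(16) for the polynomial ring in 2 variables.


The Hilbert function for the polynomial ring in 2 variables is:
h(d) = C(d+n-1, n-1)
h(16) = C(16+2-1, 2-1) = C(17, 1)
= 17! / (1! * 16!)
= 17

17


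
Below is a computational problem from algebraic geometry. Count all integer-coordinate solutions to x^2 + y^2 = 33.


Systematically check integer values of x where x^2 <= 33.
For each valid x, check if 33 - x^2 is a perfect square.
Total integer solutions found: 0

0


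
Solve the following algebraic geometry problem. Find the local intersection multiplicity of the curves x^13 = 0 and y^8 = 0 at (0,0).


The intersection multiplicity of V(x^a) and V(y^b) at the origin is:
I(O; V(x^13), V(y^8)) = dim_k(k[x,y]/(x^13, y^8))
A basis for k[x,y]/(x^13, y^8) is the set of monomials x^i * y^j
where 0 <= i < 13 and 0 <= j < 8.
The number of such monomials is 13 * 8 = 104

104


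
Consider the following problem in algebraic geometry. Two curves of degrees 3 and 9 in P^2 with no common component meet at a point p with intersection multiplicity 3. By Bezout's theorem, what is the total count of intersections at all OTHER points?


By Bezout's theorem, the total intersection number is d1 * d2.
Total = 3 * 9 = 27
Intersection multiplicity at p = 3
Remaining intersections = 27 - 3 = 24

24


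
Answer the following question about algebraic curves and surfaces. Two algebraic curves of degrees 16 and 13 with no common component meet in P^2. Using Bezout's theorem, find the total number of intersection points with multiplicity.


Bezout's theorem states the intersection count equals the product of degrees.
Intersection count = 16 * 13 = 208

208


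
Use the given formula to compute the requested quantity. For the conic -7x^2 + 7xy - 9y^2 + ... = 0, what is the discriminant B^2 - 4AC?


The discriminant of a conic Ax^2 + Bxy + Cy^2 + ... = 0 is B^2 - 4AC.
B^2 = 7^2 = 49
4AC = 4*(-7)*(-9) = 252
Discriminant = 49 - 252 = -203

-203


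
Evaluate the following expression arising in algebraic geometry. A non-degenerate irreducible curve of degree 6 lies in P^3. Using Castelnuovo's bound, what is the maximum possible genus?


Castelnuovo's bound: write d - 1 = m(r-1) + epsilon with 0 <= epsilon < r-1.
d - 1 = 6 - 1 = 5
r - 1 = 3 - 1 = 2
5 = 2*2 + 1, so m = 2, epsilon = 1
pi(d, r) = m(m-1)(r-1)/2 + m*epsilon
= 2*1*2/2 + 2*1
= 4/2 + 2
= 2 + 2 = 4

4


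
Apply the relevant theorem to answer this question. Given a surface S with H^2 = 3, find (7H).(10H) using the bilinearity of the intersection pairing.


Using bilinearity of the intersection pairing on a surface S:
(aH).(bH) = ab * (H.H)
We have H^2 = 3.
D.E = (7H).(10H) = 7*10*3
= 70*3
= 210

210


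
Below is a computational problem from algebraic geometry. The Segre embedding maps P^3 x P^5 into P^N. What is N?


The Segre embedding maps P^m x P^n into P^N via
all products of coordinates from each factor.
N = (m+1)(n+1) - 1
N = (3+1)(5+1) - 1
N = 4*6 - 1
N = 24 - 1 = 23

23


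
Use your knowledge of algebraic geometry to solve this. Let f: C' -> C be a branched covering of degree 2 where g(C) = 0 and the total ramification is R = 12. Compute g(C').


Riemann-Hurwitz formula: 2g' - 2 = d(2g - 2) + R
Given: d = 2, g = 0, R = 12
2g' - 2 = 2*(2*0 - 2) + 12
2g' - 2 = 2*(-2) + 12
2g' - 2 = -4 + 12 = 8
2g' = 10
g' = 5

5


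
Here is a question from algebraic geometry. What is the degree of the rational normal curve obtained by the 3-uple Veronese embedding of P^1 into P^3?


The rational normal curve in P^3 is the image of P^1 under the 3-uple Veronese.
A general hyperplane in P^3 pulls back to a degree-3 form on P^1, which has 3 zeros,
so the curve meets a general hyperplane in 3 points. Degree = 3.

3


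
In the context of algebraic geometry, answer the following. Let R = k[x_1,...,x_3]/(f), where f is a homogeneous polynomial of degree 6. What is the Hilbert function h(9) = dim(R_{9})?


For R = k[x_1,...,x_n]/(f) with f homogeneous of degree e:
The Hilbert series is (1 - t^e)/(1 - t)^n.
So h(d) = C(d+n-1, n-1) - C(d-e+n-1, n-1) for d >= e.
With n=3, e=6, d=9:
C(9+3-1, 3-1) = C(11, 2) = 55
C(9-6+3-1, 3-1) = C(5, 2) = 10
h(9) = 55 - 10 = 45

45


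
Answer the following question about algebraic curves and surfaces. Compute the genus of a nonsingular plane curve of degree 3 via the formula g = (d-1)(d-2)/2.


Using the genus formula for smooth plane curves:
g = (d-1)(d-2)/2
g = (3-1)(3-2)/2
g = 2*1/2
g = 2/2 = 1

1


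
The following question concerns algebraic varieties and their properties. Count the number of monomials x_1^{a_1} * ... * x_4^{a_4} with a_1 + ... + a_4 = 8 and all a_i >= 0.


The number of degree-8 monomials in 4 variables is C(d+n-1, n-1).
= C(8+4-1, 4-1) = C(11, 3)
= 165

165


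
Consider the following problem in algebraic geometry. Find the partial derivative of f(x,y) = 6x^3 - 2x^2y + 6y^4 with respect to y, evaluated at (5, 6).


df/dy = (-2)*x^2 + 4*6*y^3
At (5,6): (-2)*5^2 + 4*6*6^3
= -50 + 5184
= 5134

5134


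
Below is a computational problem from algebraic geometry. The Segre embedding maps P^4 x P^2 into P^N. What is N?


The Segre embedding maps P^m x P^n into P^N via
all products of coordinates from each factor.
N = (m+1)(n+1) - 1
N = (4+1)(2+1) - 1
N = 5*3 - 1
N = 15 - 1 = 14

14


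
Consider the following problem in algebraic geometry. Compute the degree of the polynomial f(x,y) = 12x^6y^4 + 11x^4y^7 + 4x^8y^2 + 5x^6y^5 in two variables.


Examine each term for its total degree (sum of exponents).
  Term '12x^6y^4' has total degree 6+4 = 10.
  Term '11x^4y^7' has total degree 4+7 = 11.
  Term '4x^8y^2' has total degree 8+2 = 10.
  Term '5x^6y^5' has total degree 6+5 = 11.
The maximum total degree among all terms is 11.

11


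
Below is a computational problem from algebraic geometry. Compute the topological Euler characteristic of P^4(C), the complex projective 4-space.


The complex projective space P^4 has one cell in each even real dimension 0, 2, ..., 8.
The cohomology groups are H^{2k}(P^4) = Z for k = 0,...,4, and 0 otherwise.
Euler characteristic = sum of Betti numbers = 1 per even-dimensional cohomology group.
chi(P^4) = 4 + 1 = 5

5


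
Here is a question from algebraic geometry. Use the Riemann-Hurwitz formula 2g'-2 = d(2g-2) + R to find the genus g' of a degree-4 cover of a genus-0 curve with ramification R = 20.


Riemann-Hurwitz formula: 2g' - 2 = d(2g - 2) + R
Given: d = 4, g = 0, R = 20
2g' - 2 = 4*(2*0 - 2) + 20
2g' - 2 = 4*(-2) + 20
2g' - 2 = -8 + 20 = 12
2g' = 14
g' = 7

7


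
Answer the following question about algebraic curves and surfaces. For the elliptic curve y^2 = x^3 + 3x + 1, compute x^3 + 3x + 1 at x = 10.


Compute x^3 + 3x + 1 at x = 10:
x^3 = 10^3 = 1000
3*x = 3*10 = 30
Sum: 1000 + 30 + 1 = 1031

1031


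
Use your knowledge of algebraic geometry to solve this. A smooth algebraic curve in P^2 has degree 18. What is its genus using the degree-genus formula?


Using the genus formula for smooth plane curves:
g = (d-1)(d-2)/2
g = (18-1)(18-2)/2
g = 17*16/2
g = 272/2 = 136

136


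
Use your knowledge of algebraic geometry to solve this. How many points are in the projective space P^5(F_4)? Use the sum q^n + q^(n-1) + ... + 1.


P^5(F_4) has (q^(n+1) - 1)/(q - 1) points.
= 4^5 + 4^4 + 4^3 + 4^2 + 4^1 + 4^0
= 1024 + 256 + 64 + 16 + 4 + 1
= 1365

1365


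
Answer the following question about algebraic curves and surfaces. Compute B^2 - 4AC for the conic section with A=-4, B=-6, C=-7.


The discriminant of a conic Ax^2 + Bxy + Cy^2 + ... = 0 is B^2 - 4AC.
B^2 = (-6)^2 = 36
4AC = 4*(-4)*(-7) = 112
Discriminant = 36 - 112 = -76

-76


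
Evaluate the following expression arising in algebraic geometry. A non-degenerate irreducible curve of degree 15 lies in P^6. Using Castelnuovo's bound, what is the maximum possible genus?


Castelnuovo's bound: write d - 1 = m(r-1) + epsilon with 0 <= epsilon < r-1.
d - 1 = 15 - 1 = 14
r - 1 = 6 - 1 = 5
14 = 2*5 + 4, so m = 2, epsilon = 4
pi(d, r) = m(m-1)(r-1)/2 + m*epsilon
= 2*1*5/2 + 2*4
= 10/2 + 8
= 5 + 8 = 13

13


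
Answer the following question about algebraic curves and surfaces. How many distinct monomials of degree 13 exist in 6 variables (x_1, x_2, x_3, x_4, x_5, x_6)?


The number of degree-13 monomials in 6 variables is C(d+n-1, n-1).
= C(13+6-1, 6-1) = C(18, 5)
= 8568

8568


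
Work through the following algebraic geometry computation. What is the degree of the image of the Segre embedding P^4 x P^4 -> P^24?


The degree of the Segre variety P^4 x P^4 is C(m+n, m).
= C(8, 4)
= 70

70


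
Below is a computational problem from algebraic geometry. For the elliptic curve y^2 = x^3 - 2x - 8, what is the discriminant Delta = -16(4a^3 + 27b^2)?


Compute each component:
4a^3 = 4*(-2)^3 = 4*(-8) = -32
27b^2 = 27*(-8)^2 = 27*64 = 1728
4a^3 + 27b^2 = -32 + 1728 = 1696
Delta = -16*1696 = -27136

-27136


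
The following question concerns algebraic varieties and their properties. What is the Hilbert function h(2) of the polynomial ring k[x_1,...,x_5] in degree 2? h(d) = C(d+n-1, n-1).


The Hilbert function for the polynomial ring in 5 variables is:
h(d) = C(d+n-1, n-1)
h(2) = C(2+5-1, 5-1) = C(6, 4)
= 6! / (4! * 2!)
= 15

15


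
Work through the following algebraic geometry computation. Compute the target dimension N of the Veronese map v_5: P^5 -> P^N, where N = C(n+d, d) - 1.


The Veronese embedding v_d: P^n -> P^N maps each point to all
degree-d monomials in n+1 homogeneous coordinates.
N = C(n+d, d) - 1
N = C(5+5, 5) - 1
N = C(10, 5) - 1
C(10, 5) = 252
N = 252 - 1 = 251

251


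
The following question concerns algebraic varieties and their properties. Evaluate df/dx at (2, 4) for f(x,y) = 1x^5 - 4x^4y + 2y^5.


df/dx = 5*1*x^4 + 4*(-4)*x^3*y
At (2,4): 5*1*2^4 + 4*(-4)*2^3*4
= 80 - 512
= -432

-432


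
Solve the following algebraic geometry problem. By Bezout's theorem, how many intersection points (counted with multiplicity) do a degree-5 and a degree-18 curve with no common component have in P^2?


Bezout's theorem states the intersection count equals the product of degrees.
Intersection count = 5 * 18 = 90

90


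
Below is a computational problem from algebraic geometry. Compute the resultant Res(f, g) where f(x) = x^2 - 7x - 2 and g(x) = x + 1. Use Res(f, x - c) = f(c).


For Res(f, x - c), we evaluate f at x = c.
f(-1) = (-1)^2 - 7*(-1) - 2
= 1 + 7 - 2
= 8 - 2 = 6
Res(f, g) = 6

6


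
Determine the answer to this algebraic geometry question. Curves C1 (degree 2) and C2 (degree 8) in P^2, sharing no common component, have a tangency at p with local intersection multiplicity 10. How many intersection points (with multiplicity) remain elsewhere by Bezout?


By Bezout's theorem, the total intersection number is d1 * d2.
Total = 2 * 8 = 16
Intersection multiplicity at p = 10
Remaining intersections = 16 - 10 = 6

6


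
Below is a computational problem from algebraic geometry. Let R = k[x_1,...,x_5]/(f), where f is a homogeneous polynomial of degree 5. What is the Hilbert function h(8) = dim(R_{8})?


For R = k[x_1,...,x_n]/(f) with f homogeneous of degree e:
The Hilbert series is (1 - t^e)/(1 - t)^n.
So h(d) = C(d+n-1, n-1) - C(d-e+n-1, n-1) for d >= e.
With n=5, e=5, d=8:
C(8+5-1, 5-1) = C(12, 4) = 495
C(8-5+5-1, 5-1) = C(7, 4) = 35
h(8) = 495 - 35 = 460

460


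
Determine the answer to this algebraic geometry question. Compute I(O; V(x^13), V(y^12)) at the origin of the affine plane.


The intersection multiplicity of V(x^a) and V(y^b) at the origin is:
I(O; V(x^13), V(y^12)) = dim_k(k[x,y]/(x^13, y^12))
A basis for k[x,y]/(x^13, y^12) is the set of monomials x^i * y^j
where 0 <= i < 13 and 0 <= j < 12.
The number of such monomials is 13 * 12 = 156

156


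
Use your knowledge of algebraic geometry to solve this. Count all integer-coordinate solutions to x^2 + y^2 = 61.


Systematically check integer values of x where x^2 <= 61.
For each valid x, check if 61 - x^2 is a perfect square.
x=5: 61 - 25 = 36, sqrt = 6 (valid)
x=6: 61 - 36 = 25, sqrt = 5 (valid)
Total integer solutions found: 8

8


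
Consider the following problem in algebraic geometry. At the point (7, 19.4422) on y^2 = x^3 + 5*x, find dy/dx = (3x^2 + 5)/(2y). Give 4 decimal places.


Using implicit differentiation of y^2 = x^3 + 5*x:
2y * dy/dx = 3x^2 + 5
dy/dx = (3x^2 + 5)/(2y)
Numerator: 3*7^2 + 5 = 152
Denominator: 2*19.4422 = 38.8844
dy/dx = 152/38.8844 = 3.9090

3.9090


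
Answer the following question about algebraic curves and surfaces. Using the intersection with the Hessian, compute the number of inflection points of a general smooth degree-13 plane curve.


For a general smooth plane curve C of degree d, the inflection points are
the intersection of C with its Hessian curve, which has degree 3(d-2).
By Bezout, the total intersection number is d * 3(d-2) = 13 * 33 = 429.
For a general curve every flex is ordinary, so each contributes
multiplicity 1 to C·Hess(C), and the number of distinct inflection
points is 3d(d-2).
Inflection points = 3*13*(13-2) = 3*13*11 = 429

429


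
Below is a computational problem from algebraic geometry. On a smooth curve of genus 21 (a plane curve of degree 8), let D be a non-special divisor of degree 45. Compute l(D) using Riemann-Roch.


First, compute the genus of a smooth plane curve of degree 8:
g = (d-1)(d-2)/2 = (8-1)(8-2)/2 = 21
For a non-special divisor D (i.e., h^1(D) = 0), Riemann-Roch gives:
l(D) = deg(D) - g + 1
Since deg(D) = 45 >= 2g - 1 = 41, D is non-special.
l(D) = 45 - 21 + 1 = 25

25


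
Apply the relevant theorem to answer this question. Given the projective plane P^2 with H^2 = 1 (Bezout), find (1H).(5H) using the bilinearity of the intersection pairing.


Using bilinearity of the intersection pairing on the projective plane P^2:
(aH).(bH) = ab * (H.H)
We have H^2 = 1 (Bezout).
D.E = (1H).(5H) = 1*5*1
= 5*1
= 5

5


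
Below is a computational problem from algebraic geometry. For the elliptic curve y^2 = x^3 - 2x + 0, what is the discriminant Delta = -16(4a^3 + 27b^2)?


Compute each component:
4a^3 = 4*(-2)^3 = 4*(-8) = -32
27b^2 = 27*0^2 = 27*0 = 0
4a^3 + 27b^2 = -32 + 0 = -32
Delta = -16*(-32) = 512

512


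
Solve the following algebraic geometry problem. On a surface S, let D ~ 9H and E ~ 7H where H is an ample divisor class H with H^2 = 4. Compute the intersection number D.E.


Using bilinearity of the intersection pairing on a surface S:
(aH).(bH) = ab * (H.H)
We have H^2 = 4.
D.E = (9H).(7H) = 9*7*4
= 63*4
= 252

252


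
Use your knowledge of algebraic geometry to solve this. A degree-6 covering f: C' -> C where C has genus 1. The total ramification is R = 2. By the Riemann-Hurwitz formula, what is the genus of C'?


Riemann-Hurwitz formula: 2g' - 2 = d(2g - 2) + R
Given: d = 6, g = 1, R = 2
2g' - 2 = 6*(2*1 - 2) + 2
2g' - 2 = 6*0 + 2
2g' - 2 = 0 + 2 = 2
2g' = 4
g' = 2

2


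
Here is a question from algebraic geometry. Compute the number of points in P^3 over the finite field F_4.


P^3(F_4) has (q^(n+1) - 1)/(q - 1) points.
= 4^3 + 4^2 + 4^1 + 4^0
= 64 + 16 + 4 + 1
= 85

85


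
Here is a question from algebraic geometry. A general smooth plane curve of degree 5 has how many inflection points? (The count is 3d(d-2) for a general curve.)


For a general smooth plane curve C of degree d, the inflection points are
the intersection of C with its Hessian curve, which has degree 3(d-2).
By Bezout, the total intersection number is d * 3(d-2) = 5 * 9 = 45.
For a general curve every flex is ordinary, so each contributes
multiplicity 1 to C·Hess(C), and the number of distinct inflection
points is 3d(d-2).
Inflection points = 3*5*(5-2) = 3*5*3 = 45

45


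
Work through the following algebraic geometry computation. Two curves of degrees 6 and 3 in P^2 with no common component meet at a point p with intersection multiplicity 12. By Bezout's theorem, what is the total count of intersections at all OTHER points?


By Bezout's theorem, the total intersection number is d1 * d2.
Total = 6 * 3 = 18
Intersection multiplicity at p = 12
Remaining intersections = 18 - 12 = 6

6


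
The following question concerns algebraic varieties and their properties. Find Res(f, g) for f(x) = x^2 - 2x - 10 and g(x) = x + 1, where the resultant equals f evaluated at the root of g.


For Res(f, x - c), we evaluate f at x = c.
f(-1) = (-1)^2 - 2*(-1) - 10
= 1 + 2 - 10
= 3 - 10 = -7
Res(f, g) = -7

-7


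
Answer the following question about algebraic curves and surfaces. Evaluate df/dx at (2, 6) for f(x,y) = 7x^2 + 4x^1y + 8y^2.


df/dx = 2*7*x^1 + 1*4*x^0*y
At (2,6): 2*7*2^1 + 1*4*2^0*6
= 28 + 24
= 52

52


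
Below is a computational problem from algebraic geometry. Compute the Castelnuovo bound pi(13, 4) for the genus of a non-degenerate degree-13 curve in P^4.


Castelnuovo's bound: write d - 1 = m(r-1) + epsilon with 0 <= epsilon < r-1.
d - 1 = 13 - 1 = 12
r - 1 = 4 - 1 = 3
12 = 4*3 + 0, so m = 4, epsilon = 0
pi(d, r) = m(m-1)(r-1)/2 + m*epsilon
= 4*3*3/2 + 4*0
= 36/2 + 0
= 18 + 0 = 18

18


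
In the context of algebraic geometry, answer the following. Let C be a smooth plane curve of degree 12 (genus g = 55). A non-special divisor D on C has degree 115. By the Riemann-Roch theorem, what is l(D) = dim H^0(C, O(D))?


First, compute the genus of a smooth plane curve of degree 12:
g = (d-1)(d-2)/2 = (12-1)(12-2)/2 = 55
For a non-special divisor D (i.e., h^1(D) = 0), Riemann-Roch gives:
l(D) = deg(D) - g + 1
Since deg(D) = 115 >= 2g - 1 = 109, D is non-special.
l(D) = 115 - 55 + 1 = 61

61


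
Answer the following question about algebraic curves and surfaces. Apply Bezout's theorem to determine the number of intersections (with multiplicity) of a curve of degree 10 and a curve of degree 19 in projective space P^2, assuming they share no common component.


Bezout's theorem states the intersection count equals the product of degrees.
Intersection count = 10 * 19 = 190

190


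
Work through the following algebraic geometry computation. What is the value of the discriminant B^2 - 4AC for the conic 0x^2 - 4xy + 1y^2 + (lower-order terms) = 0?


The discriminant of a conic Ax^2 + Bxy + Cy^2 + ... = 0 is B^2 - 4AC.
B^2 = (-4)^2 = 16
4AC = 4*0*1 = 0
Discriminant = 16 + 0 = 16

16


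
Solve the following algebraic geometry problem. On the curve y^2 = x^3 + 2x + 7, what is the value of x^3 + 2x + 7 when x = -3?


Compute x^3 + 2x + 7 at x = -3:
x^3 = (-3)^3 = -27
2*x = 2*(-3) = -6
Sum: -27 - 6 + 7 = -26

-26


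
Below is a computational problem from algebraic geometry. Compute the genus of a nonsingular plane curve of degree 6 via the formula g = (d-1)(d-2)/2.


Using the genus formula for smooth plane curves:
g = (d-1)(d-2)/2
g = (6-1)(6-2)/2
g = 5*4/2
g = 20/2 = 10

10


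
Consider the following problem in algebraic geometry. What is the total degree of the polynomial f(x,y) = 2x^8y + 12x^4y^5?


Examine each term for its total degree (sum of exponents).
  Term '2x^8y' has total degree 8+1 = 9.
  Term '12x^4y^5' has total degree 4+5 = 9.
The maximum total degree among all terms is 9.

9


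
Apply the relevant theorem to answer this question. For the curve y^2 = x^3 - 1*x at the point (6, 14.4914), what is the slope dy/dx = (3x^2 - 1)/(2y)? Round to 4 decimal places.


Using implicit differentiation of y^2 = x^3 - 1*x:
2y * dy/dx = 3x^2 - 1
dy/dx = (3x^2 - 1)/(2y)
Numerator: 3*6^2 - 1 = 107
Denominator: 2*14.4914 = 28.9828
dy/dx = 107/28.9828 = 3.6918

3.6918


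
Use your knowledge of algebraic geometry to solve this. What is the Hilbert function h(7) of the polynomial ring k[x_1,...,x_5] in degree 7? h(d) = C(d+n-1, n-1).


The Hilbert function for the polynomial ring in 5 variables is:
h(d) = C(d+n-1, n-1)
h(7) = C(7+5-1, 5-1) = C(11, 4)
= 11! / (4! * 7!)
= 330

330


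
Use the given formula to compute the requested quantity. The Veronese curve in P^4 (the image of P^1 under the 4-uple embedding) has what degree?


The rational normal curve in P^4 is the image of P^1 under the 4-uple Veronese.
A general hyperplane in P^4 pulls back to a degree-4 form on P^1, which has 4 zeros,
so the curve meets a general hyperplane in 4 points. Degree = 4.

4


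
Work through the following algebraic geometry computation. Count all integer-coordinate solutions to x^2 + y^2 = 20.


Systematically check integer values of x where x^2 <= 20.
For each valid x, check if 20 - x^2 is a perfect square.
x=2: 20 - 4 = 16, sqrt = 4 (valid)
x=4: 20 - 16 = 4, sqrt = 2 (valid)
Total integer solutions found: 8

8


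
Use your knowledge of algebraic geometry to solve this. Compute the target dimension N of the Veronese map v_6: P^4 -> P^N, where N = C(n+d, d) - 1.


The Veronese embedding v_d: P^n -> P^N maps each point to all
degree-d monomials in n+1 homogeneous coordinates.
N = C(n+d, d) - 1
N = C(4+6, 6) - 1
N = C(10, 6) - 1
C(10, 6) = 210
N = 210 - 1 = 209

209


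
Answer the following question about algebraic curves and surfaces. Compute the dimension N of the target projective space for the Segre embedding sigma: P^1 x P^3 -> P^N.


The Segre embedding maps P^m x P^n into P^N via
all products of coordinates from each factor.
N = (m+1)(n+1) - 1
N = (1+1)(3+1) - 1
N = 2*4 - 1
N = 8 - 1 = 7

7


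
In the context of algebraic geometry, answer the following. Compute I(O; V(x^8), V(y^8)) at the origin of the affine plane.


The intersection multiplicity of V(x^a) and V(y^b) at the origin is:
I(O; V(x^8), V(y^8)) = dim_k(k[x,y]/(x^8, y^8))
A basis for k[x,y]/(x^8, y^8) is the set of monomials x^i * y^j
where 0 <= i < 8 and 0 <= j < 8.
The number of such monomials is 8 * 8 = 64

64


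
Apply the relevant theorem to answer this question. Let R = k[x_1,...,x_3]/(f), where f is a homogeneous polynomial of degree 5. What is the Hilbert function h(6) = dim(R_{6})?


For R = k[x_1,...,x_n]/(f) with f homogeneous of degree e:
The Hilbert series is (1 - t^e)/(1 - t)^n.
So h(d) = C(d+n-1, n-1) - C(d-e+n-1, n-1) for d >= e.
With n=3, e=5, d=6:
C(6+3-1, 3-1) = C(8, 2) = 28
C(6-5+3-1, 3-1) = C(3, 2) = 3
h(6) = 28 - 3 = 25

25


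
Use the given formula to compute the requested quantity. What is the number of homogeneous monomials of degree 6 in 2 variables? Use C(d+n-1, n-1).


The number of degree-6 monomials in 2 variables is C(d+n-1, n-1).
= C(6+2-1, 2-1) = C(7, 1)
= 7

7


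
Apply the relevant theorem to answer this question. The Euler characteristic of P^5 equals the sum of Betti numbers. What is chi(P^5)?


The complex projective space P^5 has one cell in each even real dimension 0, 2, ..., 10.
The cohomology groups are H^{2k}(P^5) = Z for k = 0,...,5, and 0 otherwise.
Euler characteristic = sum of Betti numbers = 1 per even-dimensional cohomology group.
chi(P^5) = 5 + 1 = 6

6


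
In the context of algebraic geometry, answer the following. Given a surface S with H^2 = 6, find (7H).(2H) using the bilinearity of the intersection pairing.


Using bilinearity of the intersection pairing on a surface S:
(aH).(bH) = ab * (H.H)
We have H^2 = 6.
D.E = (7H).(2H) = 7*2*6
= 14*6
= 84

84


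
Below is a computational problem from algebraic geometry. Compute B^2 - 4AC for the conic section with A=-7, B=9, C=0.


The discriminant of a conic Ax^2 + Bxy + Cy^2 + ... = 0 is B^2 - 4AC.
B^2 = 9^2 = 81
4AC = 4*(-7)*0 = 0
Discriminant = 81 + 0 = 81

81


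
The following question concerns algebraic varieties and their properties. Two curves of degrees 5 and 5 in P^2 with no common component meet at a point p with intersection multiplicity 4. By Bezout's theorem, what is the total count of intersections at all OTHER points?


By Bezout's theorem, the total intersection number is d1 * d2.
Total = 5 * 5 = 25
Intersection multiplicity at p = 4
Remaining intersections = 25 - 4 = 21

21


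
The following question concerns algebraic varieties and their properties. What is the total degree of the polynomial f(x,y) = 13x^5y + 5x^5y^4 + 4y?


Examine each term for its total degree (sum of exponents).
  Term '13x^5y' has total degree 5+1 = 6.
  Term '5x^5y^4' has total degree 5+4 = 9.
  Term '4y' has total degree 0+1 = 1.
The maximum total degree among all terms is 9.

9


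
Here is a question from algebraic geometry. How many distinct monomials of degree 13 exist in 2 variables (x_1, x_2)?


The number of degree-13 monomials in 2 variables is C(d+n-1, n-1).
= C(13+2-1, 2-1) = C(14, 1)
= 14

14


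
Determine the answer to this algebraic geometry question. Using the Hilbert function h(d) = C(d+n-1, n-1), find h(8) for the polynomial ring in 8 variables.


The Hilbert function for the polynomial ring in 8 variables is:
h(d) = C(d+n-1, n-1)
h(8) = C(8+8-1, 8-1) = C(15, 7)
= 15! / (7! * 8!)
= 6435

6435


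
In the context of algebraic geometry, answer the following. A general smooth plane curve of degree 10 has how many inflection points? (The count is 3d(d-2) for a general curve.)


For a general smooth plane curve C of degree d, the inflection points are
the intersection of C with its Hessian curve, which has degree 3(d-2).
By Bezout, the total intersection number is d * 3(d-2) = 10 * 24 = 240.
For a general curve every flex is ordinary, so each contributes
multiplicity 1 to C·Hess(C), and the number of distinct inflection
points is 3d(d-2).
Inflection points = 3*10*(10-2) = 3*10*8 = 240

240


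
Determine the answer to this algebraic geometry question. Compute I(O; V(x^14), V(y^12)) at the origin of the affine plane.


The intersection multiplicity of V(x^a) and V(y^b) at the origin is:
I(O; V(x^14), V(y^12)) = dim_k(k[x,y]/(x^14, y^12))
A basis for k[x,y]/(x^14, y^12) is the set of monomials x^i * y^j
where 0 <= i < 14 and 0 <= j < 12.
The number of such monomials is 14 * 12 = 168

168


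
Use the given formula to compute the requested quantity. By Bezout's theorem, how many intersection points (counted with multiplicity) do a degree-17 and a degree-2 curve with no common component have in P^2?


Bezout's theorem states the intersection count equals the product of degrees.
Intersection count = 17 * 2 = 34

34


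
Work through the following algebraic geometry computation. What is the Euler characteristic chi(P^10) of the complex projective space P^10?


The complex projective space P^10 has one cell in each even real dimension 0, 2, ..., 20.
The cohomology groups are H^{2k}(P^10) = Z for k = 0,...,10, and 0 otherwise.
Euler characteristic = sum of Betti numbers = 1 per even-dimensional cohomology group.
chi(P^10) = 10 + 1 = 11

11


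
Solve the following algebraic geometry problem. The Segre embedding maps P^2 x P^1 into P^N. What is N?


The Segre embedding maps P^m x P^n into P^N via
all products of coordinates from each factor.
N = (m+1)(n+1) - 1
N = (2+1)(1+1) - 1
N = 3*2 - 1
N = 6 - 1 = 5

5


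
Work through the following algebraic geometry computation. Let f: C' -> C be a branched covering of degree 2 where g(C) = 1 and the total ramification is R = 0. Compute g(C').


Riemann-Hurwitz formula: 2g' - 2 = d(2g - 2) + R
Given: d = 2, g = 1, R = 0
2g' - 2 = 2*(2*1 - 2) + 0
2g' - 2 = 2*0 + 0
2g' - 2 = 0 + 0 = 0
2g' = 2
g' = 1

1


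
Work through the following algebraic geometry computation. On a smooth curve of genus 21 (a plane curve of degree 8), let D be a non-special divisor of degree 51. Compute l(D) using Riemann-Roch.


First, compute the genus of a smooth plane curve of degree 8:
g = (d-1)(d-2)/2 = (8-1)(8-2)/2 = 21
For a non-special divisor D (i.e., h^1(D) = 0), Riemann-Roch gives:
l(D) = deg(D) - g + 1
Since deg(D) = 51 >= 2g - 1 = 41, D is non-special.
l(D) = 51 - 21 + 1 = 31

31


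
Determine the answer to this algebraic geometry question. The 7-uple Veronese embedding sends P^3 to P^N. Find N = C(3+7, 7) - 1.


The Veronese embedding v_d: P^n -> P^N maps each point to all
degree-d monomials in n+1 homogeneous coordinates.
N = C(n+d, d) - 1
N = C(3+7, 7) - 1
N = C(10, 7) - 1
C(10, 7) = 120
N = 120 - 1 = 119

119


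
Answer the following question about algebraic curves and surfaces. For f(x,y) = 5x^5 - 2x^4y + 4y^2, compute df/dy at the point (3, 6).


df/dy = (-2)*x^4 + 2*4*y^1
At (3,6): (-2)*3^4 + 2*4*6^1
= -162 + 48
= -114

-114


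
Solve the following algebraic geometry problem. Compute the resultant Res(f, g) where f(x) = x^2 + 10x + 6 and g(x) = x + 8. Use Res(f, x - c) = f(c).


For Res(f, x - c), we evaluate f at x = c.
f(-8) = (-8)^2 + 10*(-8) + 6
= 64 - 80 + 6
= -16 + 6 = -10
Res(f, g) = -10

-10


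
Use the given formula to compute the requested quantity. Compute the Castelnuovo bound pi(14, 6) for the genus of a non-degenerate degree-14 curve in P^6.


Castelnuovo's bound: write d - 1 = m(r-1) + epsilon with 0 <= epsilon < r-1.
d - 1 = 14 - 1 = 13
r - 1 = 6 - 1 = 5
13 = 2*5 + 3, so m = 2, epsilon = 3
pi(d, r) = m(m-1)(r-1)/2 + m*epsilon
= 2*1*5/2 + 2*3
= 10/2 + 6
= 5 + 6 = 11

11


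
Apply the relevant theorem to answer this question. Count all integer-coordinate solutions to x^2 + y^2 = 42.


Systematically check integer values of x where x^2 <= 42.
For each valid x, check if 42 - x^2 is a perfect square.
Total integer solutions found: 0

0


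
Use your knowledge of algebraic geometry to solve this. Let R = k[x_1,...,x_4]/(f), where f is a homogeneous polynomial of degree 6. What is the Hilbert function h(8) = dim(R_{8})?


For R = k[x_1,...,x_n]/(f) with f homogeneous of degree e:
The Hilbert series is (1 - t^e)/(1 - t)^n.
So h(d) = C(d+n-1, n-1) - C(d-e+n-1, n-1) for d >= e.
With n=4, e=6, d=8:
C(8+4-1, 4-1) = C(11, 3) = 165
C(8-6+4-1, 4-1) = C(5, 3) = 10
h(8) = 165 - 10 = 155

155


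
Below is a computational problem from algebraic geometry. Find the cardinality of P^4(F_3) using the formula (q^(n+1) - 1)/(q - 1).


P^4(F_3) has (q^(n+1) - 1)/(q - 1) points.
= 3^4 + 3^3 + 3^2 + 3^1 + 3^0
= 81 + 27 + 9 + 3 + 1
= 121

121


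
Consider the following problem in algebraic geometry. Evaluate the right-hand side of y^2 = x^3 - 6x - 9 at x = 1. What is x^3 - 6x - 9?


Compute x^3 - 6x - 9 at x = 1:
x^3 = 1^3 = 1
(-6)*x = (-6)*1 = -6
Sum: 1 - 6 - 9 = -14

-14


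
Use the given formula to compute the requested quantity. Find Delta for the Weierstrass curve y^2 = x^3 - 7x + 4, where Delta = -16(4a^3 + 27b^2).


Compute each component:
4a^3 = 4*(-7)^3 = 4*(-343) = -1372
27b^2 = 27*4^2 = 27*16 = 432
4a^3 + 27b^2 = -1372 + 432 = -940
Delta = -16*(-940) = 15040

15040


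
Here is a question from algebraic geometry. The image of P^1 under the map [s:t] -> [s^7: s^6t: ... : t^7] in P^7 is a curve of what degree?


The rational normal curve in P^7 is the image of P^1 under the 7-uple Veronese.
A general hyperplane in P^7 pulls back to a degree-7 form on P^1, which has 7 zeros,
so the curve meets a general hyperplane in 7 points. Degree = 7.

7


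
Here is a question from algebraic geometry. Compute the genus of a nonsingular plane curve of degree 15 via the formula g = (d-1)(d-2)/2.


Using the genus formula for smooth plane curves:
g = (d-1)(d-2)/2
g = (15-1)(15-2)/2
g = 14*13/2
g = 182/2 = 91

91


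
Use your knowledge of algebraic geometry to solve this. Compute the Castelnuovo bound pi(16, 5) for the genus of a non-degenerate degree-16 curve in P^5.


Castelnuovo's bound: write d - 1 = m(r-1) + epsilon with 0 <= epsilon < r-1.
d - 1 = 16 - 1 = 15
r - 1 = 5 - 1 = 4
15 = 3*4 + 3, so m = 3, epsilon = 3
pi(d, r) = m(m-1)(r-1)/2 + m*epsilon
= 3*2*4/2 + 3*3
= 24/2 + 9
= 12 + 9 = 21

21


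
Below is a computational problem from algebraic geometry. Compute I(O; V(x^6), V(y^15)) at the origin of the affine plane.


The intersection multiplicity of V(x^a) and V(y^b) at the origin is:
I(O; V(x^6), V(y^15)) = dim_k(k[x,y]/(x^6, y^15))
A basis for k[x,y]/(x^6, y^15) is the set of monomials x^i * y^j
where 0 <= i < 6 and 0 <= j < 15.
The number of such monomials is 6 * 15 = 90

90


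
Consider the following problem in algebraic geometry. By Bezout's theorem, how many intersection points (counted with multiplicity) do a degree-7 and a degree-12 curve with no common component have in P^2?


Bezout's theorem states the intersection count equals the product of degrees.
Intersection count = 7 * 12 = 84

84


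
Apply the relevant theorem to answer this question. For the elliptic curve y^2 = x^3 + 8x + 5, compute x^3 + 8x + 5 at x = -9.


Compute x^3 + 8x + 5 at x = -9:
x^3 = (-9)^3 = -729
8*x = 8*(-9) = -72
Sum: -729 - 72 + 5 = -796

-796


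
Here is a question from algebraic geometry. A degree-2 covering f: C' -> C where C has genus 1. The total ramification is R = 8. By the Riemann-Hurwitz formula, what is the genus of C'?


Riemann-Hurwitz formula: 2g' - 2 = d(2g - 2) + R
Given: d = 2, g = 1, R = 8
2g' - 2 = 2*(2*1 - 2) + 8
2g' - 2 = 2*0 + 8
2g' - 2 = 0 + 8 = 8
2g' = 10
g' = 5

5


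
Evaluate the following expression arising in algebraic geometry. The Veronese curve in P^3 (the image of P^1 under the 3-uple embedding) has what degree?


The rational normal curve in P^3 is the image of P^1 under the 3-uple Veronese.
A general hyperplane in P^3 pulls back to a degree-3 form on P^1, which has 3 zeros,
so the curve meets a general hyperplane in 3 points. Degree = 3.

3
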